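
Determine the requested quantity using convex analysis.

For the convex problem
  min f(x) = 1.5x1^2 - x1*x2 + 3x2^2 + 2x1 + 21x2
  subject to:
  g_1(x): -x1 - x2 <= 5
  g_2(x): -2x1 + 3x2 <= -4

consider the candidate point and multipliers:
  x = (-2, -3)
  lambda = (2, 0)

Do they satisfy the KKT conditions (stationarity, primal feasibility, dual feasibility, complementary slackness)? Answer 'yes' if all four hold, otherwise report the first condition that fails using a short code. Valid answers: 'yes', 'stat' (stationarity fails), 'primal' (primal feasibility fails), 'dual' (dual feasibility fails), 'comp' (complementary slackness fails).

Gradient of f: grad f(x) = Q x + c = (-1, 5)
Constraint values g_i(x) = a_i^T x - b_i:
  g_1((-2, -3)) = 0
  g_2((-2, -3)) = -1
Stationarity residual: grad f(x) + sum_i lambda_i a_i = (-3, 3)
  -> stationarity FAILS
Primal feasibility (all g_i <= 0): OK
Dual feasibility (all lambda_i >= 0): OK
Complementary slackness (lambda_i * g_i(x) = 0 for all i): OK

Verdict: the first failing condition is stationarity -> stat.

stat


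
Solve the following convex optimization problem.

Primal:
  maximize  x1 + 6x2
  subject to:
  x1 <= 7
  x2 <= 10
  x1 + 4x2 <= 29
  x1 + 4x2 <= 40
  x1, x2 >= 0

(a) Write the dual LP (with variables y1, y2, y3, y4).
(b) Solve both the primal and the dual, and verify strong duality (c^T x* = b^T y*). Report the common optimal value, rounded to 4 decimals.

The standard primal-dual pair for 'max c^T x s.t. A x <= b, x >= 0' is:
  Dual:  min b^T y  s.t.  A^T y >= c,  y >= 0.

So the dual LP is:
  minimize  7y1 + 10y2 + 29y3 + 40y4
  subject to:
    y1 + y3 + y4 >= 1
    y2 + 4y3 + 4y4 >= 6
    y1, y2, y3, y4 >= 0

Solving the primal: x* = (0, 7.25).
  primal value c^T x* = 43.5.
Solving the dual: y* = (0, 0, 1.5, 0).
  dual value b^T y* = 43.5.
Strong duality: c^T x* = b^T y*. Confirmed.

43.5


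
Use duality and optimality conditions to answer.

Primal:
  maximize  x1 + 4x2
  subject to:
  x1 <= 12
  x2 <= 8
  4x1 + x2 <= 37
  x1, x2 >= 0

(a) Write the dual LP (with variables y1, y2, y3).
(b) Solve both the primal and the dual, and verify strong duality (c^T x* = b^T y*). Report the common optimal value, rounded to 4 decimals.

The standard primal-dual pair for 'max c^T x s.t. A x <= b, x >= 0' is:
  Dual:  min b^T y  s.t.  A^T y >= c,  y >= 0.

So the dual LP is:
  minimize  12y1 + 8y2 + 37y3
  subject to:
    y1 + 4y3 >= 1
    y2 + y3 >= 4
    y1, y2, y3 >= 0

Solving the primal: x* = (7.25, 8).
  primal value c^T x* = 39.25.
Solving the dual: y* = (0, 3.75, 0.25).
  dual value b^T y* = 39.25.
Strong duality: c^T x* = b^T y*. Confirmed.

39.25


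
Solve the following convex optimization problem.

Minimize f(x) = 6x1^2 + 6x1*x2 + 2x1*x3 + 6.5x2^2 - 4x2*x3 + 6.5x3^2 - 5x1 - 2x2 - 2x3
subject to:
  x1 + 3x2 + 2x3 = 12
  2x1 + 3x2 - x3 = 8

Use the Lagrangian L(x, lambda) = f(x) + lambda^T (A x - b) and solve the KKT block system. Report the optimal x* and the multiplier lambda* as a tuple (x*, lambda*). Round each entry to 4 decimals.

Form the Lagrangian:
  L(x, lambda) = (1/2) x^T Q x + c^T x + lambda^T (A x - b)
Stationarity (grad_x L = 0): Q x + c + A^T lambda = 0.
Primal feasibility: A x = b.

This gives the KKT block system:
  [ Q   A^T ] [ x     ]   [-c ]
  [ A    0  ] [ lambda ] = [ b ]

Solving the linear system:
  x*      = (0.0808, 3.0662, 1.3603)
  lambda* = (-4.8494, -6.1189)
  f(x*)   = 48.9433

x* = (0.0808, 3.0662, 1.3603), lambda* = (-4.8494, -6.1189)


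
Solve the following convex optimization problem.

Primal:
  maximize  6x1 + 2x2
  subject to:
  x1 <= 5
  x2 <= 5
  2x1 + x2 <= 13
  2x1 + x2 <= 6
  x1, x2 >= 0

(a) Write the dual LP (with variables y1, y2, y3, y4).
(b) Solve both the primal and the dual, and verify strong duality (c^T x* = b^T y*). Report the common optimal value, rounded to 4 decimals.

The standard primal-dual pair for 'max c^T x s.t. A x <= b, x >= 0' is:
  Dual:  min b^T y  s.t.  A^T y >= c,  y >= 0.

So the dual LP is:
  minimize  5y1 + 5y2 + 13y3 + 6y4
  subject to:
    y1 + 2y3 + 2y4 >= 6
    y2 + y3 + y4 >= 2
    y1, y2, y3, y4 >= 0

Solving the primal: x* = (3, 0).
  primal value c^T x* = 18.
Solving the dual: y* = (0, 0, 0, 3).
  dual value b^T y* = 18.
Strong duality: c^T x* = b^T y*. Confirmed.

18


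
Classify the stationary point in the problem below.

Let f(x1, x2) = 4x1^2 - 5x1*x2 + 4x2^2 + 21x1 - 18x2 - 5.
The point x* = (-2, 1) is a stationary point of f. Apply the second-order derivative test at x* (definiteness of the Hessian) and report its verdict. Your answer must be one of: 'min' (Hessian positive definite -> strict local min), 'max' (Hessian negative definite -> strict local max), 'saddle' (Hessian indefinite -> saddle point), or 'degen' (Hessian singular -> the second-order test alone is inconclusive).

Compute the Hessian H = grad^2 f:
  H = [[8, -5], [-5, 8]]
Verify stationarity: grad f(x*) = H x* + g = (0, 0).
Eigenvalues of H: 3, 13.
Both eigenvalues > 0, so H is positive definite -> x* is a strict local min.

min


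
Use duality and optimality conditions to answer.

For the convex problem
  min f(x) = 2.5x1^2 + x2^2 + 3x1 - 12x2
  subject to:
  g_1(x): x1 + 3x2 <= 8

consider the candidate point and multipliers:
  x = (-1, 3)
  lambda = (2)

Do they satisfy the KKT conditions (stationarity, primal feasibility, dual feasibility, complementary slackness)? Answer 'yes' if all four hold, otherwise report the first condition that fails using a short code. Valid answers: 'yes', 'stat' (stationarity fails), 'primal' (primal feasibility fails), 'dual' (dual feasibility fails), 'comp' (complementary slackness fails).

Gradient of f: grad f(x) = Q x + c = (-2, -6)
Constraint values g_i(x) = a_i^T x - b_i:
  g_1((-1, 3)) = 0
Stationarity residual: grad f(x) + sum_i lambda_i a_i = (0, 0)
  -> stationarity OK
Primal feasibility (all g_i <= 0): OK
Dual feasibility (all lambda_i >= 0): OK
Complementary slackness (lambda_i * g_i(x) = 0 for all i): OK

Verdict: yes, KKT holds.

yes


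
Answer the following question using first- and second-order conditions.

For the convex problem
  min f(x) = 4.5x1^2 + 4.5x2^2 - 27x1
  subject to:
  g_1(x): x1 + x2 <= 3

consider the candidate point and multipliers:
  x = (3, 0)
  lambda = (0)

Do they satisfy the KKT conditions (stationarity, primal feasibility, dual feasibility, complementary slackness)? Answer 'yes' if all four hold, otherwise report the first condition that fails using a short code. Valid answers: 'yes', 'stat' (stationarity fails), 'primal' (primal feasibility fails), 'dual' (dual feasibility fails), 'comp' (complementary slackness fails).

Gradient of f: grad f(x) = Q x + c = (0, 0)
Constraint values g_i(x) = a_i^T x - b_i:
  g_1((3, 0)) = 0
Stationarity residual: grad f(x) + sum_i lambda_i a_i = (0, 0)
  -> stationarity OK
Primal feasibility (all g_i <= 0): OK
Dual feasibility (all lambda_i >= 0): OK
Complementary slackness (lambda_i * g_i(x) = 0 for all i): OK

Verdict: yes, KKT holds.

yes


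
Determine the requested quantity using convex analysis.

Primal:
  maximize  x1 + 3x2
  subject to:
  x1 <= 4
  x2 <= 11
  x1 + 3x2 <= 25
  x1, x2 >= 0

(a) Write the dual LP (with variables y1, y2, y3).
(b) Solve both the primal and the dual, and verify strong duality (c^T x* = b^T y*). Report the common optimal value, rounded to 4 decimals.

The standard primal-dual pair for 'max c^T x s.t. A x <= b, x >= 0' is:
  Dual:  min b^T y  s.t.  A^T y >= c,  y >= 0.

So the dual LP is:
  minimize  4y1 + 11y2 + 25y3
  subject to:
    y1 + y3 >= 1
    y2 + 3y3 >= 3
    y1, y2, y3 >= 0

Solving the primal: x* = (0, 8.3333).
  primal value c^T x* = 25.
Solving the dual: y* = (0, 0, 1).
  dual value b^T y* = 25.
Strong duality: c^T x* = b^T y*. Confirmed.

25


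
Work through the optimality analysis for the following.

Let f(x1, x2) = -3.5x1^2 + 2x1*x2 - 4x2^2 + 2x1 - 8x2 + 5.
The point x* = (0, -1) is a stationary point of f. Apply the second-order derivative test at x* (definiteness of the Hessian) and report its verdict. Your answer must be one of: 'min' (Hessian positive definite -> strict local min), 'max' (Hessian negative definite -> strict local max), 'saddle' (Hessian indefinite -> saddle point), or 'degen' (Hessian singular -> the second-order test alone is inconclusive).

Compute the Hessian H = grad^2 f:
  H = [[-7, 2], [2, -8]]
Verify stationarity: grad f(x*) = H x* + g = (0, 0).
Eigenvalues of H: -9.5616, -5.4384.
Both eigenvalues < 0, so H is negative definite -> x* is a strict local max.

max


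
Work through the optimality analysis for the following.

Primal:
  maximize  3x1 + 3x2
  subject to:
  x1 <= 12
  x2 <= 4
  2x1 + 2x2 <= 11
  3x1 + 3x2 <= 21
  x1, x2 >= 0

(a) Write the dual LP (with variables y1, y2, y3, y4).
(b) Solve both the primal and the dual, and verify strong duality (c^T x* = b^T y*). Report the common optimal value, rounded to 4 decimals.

The standard primal-dual pair for 'max c^T x s.t. A x <= b, x >= 0' is:
  Dual:  min b^T y  s.t.  A^T y >= c,  y >= 0.

So the dual LP is:
  minimize  12y1 + 4y2 + 11y3 + 21y4
  subject to:
    y1 + 2y3 + 3y4 >= 3
    y2 + 2y3 + 3y4 >= 3
    y1, y2, y3, y4 >= 0

Solving the primal: x* = (5.5, 0).
  primal value c^T x* = 16.5.
Solving the dual: y* = (0, 0, 1.5, 0).
  dual value b^T y* = 16.5.
Strong duality: c^T x* = b^T y*. Confirmed.

16.5


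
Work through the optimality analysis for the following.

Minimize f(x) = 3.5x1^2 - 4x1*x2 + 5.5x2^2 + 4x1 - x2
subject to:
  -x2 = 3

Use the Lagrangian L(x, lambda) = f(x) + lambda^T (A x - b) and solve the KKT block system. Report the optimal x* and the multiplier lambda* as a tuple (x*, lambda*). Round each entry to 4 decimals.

Form the Lagrangian:
  L(x, lambda) = (1/2) x^T Q x + c^T x + lambda^T (A x - b)
Stationarity (grad_x L = 0): Q x + c + A^T lambda = 0.
Primal feasibility: A x = b.

This gives the KKT block system:
  [ Q   A^T ] [ x     ]   [-c ]
  [ A    0  ] [ lambda ] = [ b ]

Solving the linear system:
  x*      = (-2.2857, -3)
  lambda* = (-24.8571)
  f(x*)   = 34.2143

x* = (-2.2857, -3), lambda* = (-24.8571)


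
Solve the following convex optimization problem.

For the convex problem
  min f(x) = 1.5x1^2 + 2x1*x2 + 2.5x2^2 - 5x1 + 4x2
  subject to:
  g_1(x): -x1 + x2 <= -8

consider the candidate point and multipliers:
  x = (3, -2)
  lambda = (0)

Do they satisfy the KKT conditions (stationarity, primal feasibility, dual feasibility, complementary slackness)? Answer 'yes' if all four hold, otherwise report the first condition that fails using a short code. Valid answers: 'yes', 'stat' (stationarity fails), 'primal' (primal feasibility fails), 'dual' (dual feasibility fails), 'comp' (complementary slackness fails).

Gradient of f: grad f(x) = Q x + c = (0, 0)
Constraint values g_i(x) = a_i^T x - b_i:
  g_1((3, -2)) = 3
Stationarity residual: grad f(x) + sum_i lambda_i a_i = (0, 0)
  -> stationarity OK
Primal feasibility (all g_i <= 0): FAILS
Dual feasibility (all lambda_i >= 0): OK
Complementary slackness (lambda_i * g_i(x) = 0 for all i): OK

Verdict: the first failing condition is primal_feasibility -> primal.

primal


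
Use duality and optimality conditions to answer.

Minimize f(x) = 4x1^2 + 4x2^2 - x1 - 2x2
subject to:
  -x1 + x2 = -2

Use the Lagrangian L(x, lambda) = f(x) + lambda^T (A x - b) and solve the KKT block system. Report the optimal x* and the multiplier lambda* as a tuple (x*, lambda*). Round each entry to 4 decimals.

Form the Lagrangian:
  L(x, lambda) = (1/2) x^T Q x + c^T x + lambda^T (A x - b)
Stationarity (grad_x L = 0): Q x + c + A^T lambda = 0.
Primal feasibility: A x = b.

This gives the KKT block system:
  [ Q   A^T ] [ x     ]   [-c ]
  [ A    0  ] [ lambda ] = [ b ]

Solving the linear system:
  x*      = (1.1875, -0.8125)
  lambda* = (8.5)
  f(x*)   = 8.7188

x* = (1.1875, -0.8125), lambda* = (8.5)


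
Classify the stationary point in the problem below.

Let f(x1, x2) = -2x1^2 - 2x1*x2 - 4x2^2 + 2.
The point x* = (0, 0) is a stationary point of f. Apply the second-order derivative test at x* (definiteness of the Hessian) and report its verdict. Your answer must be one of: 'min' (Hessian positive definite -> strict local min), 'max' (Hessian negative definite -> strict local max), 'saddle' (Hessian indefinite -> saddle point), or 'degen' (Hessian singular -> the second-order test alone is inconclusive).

Compute the Hessian H = grad^2 f:
  H = [[-4, -2], [-2, -8]]
Verify stationarity: grad f(x*) = H x* + g = (0, 0).
Eigenvalues of H: -8.8284, -3.1716.
Both eigenvalues < 0, so H is negative definite -> x* is a strict local max.

max


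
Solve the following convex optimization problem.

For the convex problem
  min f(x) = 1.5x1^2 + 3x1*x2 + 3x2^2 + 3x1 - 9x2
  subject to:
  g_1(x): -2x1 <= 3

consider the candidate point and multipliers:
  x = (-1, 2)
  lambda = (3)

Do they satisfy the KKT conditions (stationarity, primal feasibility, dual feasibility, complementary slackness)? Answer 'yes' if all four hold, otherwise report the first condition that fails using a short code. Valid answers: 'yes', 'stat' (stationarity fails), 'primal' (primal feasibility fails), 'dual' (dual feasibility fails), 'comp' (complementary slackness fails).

Gradient of f: grad f(x) = Q x + c = (6, 0)
Constraint values g_i(x) = a_i^T x - b_i:
  g_1((-1, 2)) = -1
Stationarity residual: grad f(x) + sum_i lambda_i a_i = (0, 0)
  -> stationarity OK
Primal feasibility (all g_i <= 0): OK
Dual feasibility (all lambda_i >= 0): OK
Complementary slackness (lambda_i * g_i(x) = 0 for all i): FAILS

Verdict: the first failing condition is complementary_slackness -> comp.

comp


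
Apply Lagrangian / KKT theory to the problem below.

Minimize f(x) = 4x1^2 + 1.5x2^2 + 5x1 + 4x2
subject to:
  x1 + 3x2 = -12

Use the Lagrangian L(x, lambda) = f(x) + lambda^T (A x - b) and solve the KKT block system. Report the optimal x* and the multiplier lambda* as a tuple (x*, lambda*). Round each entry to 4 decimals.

Form the Lagrangian:
  L(x, lambda) = (1/2) x^T Q x + c^T x + lambda^T (A x - b)
Stationarity (grad_x L = 0): Q x + c + A^T lambda = 0.
Primal feasibility: A x = b.

This gives the KKT block system:
  [ Q   A^T ] [ x     ]   [-c ]
  [ A    0  ] [ lambda ] = [ b ]

Solving the linear system:
  x*      = (-0.92, -3.6933)
  lambda* = (2.36)
  f(x*)   = 4.4733

x* = (-0.92, -3.6933), lambda* = (2.36)


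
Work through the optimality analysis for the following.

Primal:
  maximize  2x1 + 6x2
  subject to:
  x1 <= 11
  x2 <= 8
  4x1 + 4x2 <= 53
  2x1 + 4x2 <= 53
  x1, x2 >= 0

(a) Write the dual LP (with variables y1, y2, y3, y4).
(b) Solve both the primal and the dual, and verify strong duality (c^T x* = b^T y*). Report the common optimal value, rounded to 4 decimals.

The standard primal-dual pair for 'max c^T x s.t. A x <= b, x >= 0' is:
  Dual:  min b^T y  s.t.  A^T y >= c,  y >= 0.

So the dual LP is:
  minimize  11y1 + 8y2 + 53y3 + 53y4
  subject to:
    y1 + 4y3 + 2y4 >= 2
    y2 + 4y3 + 4y4 >= 6
    y1, y2, y3, y4 >= 0

Solving the primal: x* = (5.25, 8).
  primal value c^T x* = 58.5.
Solving the dual: y* = (0, 4, 0.5, 0).
  dual value b^T y* = 58.5.
Strong duality: c^T x* = b^T y*. Confirmed.

58.5


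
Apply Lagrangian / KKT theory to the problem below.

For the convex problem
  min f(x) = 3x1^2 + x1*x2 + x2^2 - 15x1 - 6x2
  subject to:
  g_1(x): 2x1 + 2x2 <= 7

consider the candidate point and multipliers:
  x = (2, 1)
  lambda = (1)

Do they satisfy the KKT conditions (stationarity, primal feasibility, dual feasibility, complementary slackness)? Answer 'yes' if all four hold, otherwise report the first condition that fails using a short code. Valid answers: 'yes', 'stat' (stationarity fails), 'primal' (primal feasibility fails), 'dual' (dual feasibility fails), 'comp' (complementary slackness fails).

Gradient of f: grad f(x) = Q x + c = (-2, -2)
Constraint values g_i(x) = a_i^T x - b_i:
  g_1((2, 1)) = -1
Stationarity residual: grad f(x) + sum_i lambda_i a_i = (0, 0)
  -> stationarity OK
Primal feasibility (all g_i <= 0): OK
Dual feasibility (all lambda_i >= 0): OK
Complementary slackness (lambda_i * g_i(x) = 0 for all i): FAILS

Verdict: the first failing condition is complementary_slackness -> comp.

comp


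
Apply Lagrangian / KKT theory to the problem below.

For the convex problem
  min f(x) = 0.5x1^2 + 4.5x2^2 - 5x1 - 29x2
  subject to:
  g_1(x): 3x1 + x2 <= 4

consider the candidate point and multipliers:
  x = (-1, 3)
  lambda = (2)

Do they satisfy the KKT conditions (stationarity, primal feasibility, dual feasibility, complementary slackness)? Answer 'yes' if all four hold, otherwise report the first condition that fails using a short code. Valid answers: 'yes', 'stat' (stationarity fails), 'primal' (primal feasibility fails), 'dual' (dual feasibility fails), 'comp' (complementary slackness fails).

Gradient of f: grad f(x) = Q x + c = (-6, -2)
Constraint values g_i(x) = a_i^T x - b_i:
  g_1((-1, 3)) = -4
Stationarity residual: grad f(x) + sum_i lambda_i a_i = (0, 0)
  -> stationarity OK
Primal feasibility (all g_i <= 0): OK
Dual feasibility (all lambda_i >= 0): OK
Complementary slackness (lambda_i * g_i(x) = 0 for all i): FAILS

Verdict: the first failing condition is complementary_slackness -> comp.

comp


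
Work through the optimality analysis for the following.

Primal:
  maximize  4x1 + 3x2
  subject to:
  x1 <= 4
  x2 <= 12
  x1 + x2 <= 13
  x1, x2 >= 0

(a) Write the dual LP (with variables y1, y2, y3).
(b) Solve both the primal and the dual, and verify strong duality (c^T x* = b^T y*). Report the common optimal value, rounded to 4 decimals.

The standard primal-dual pair for 'max c^T x s.t. A x <= b, x >= 0' is:
  Dual:  min b^T y  s.t.  A^T y >= c,  y >= 0.

So the dual LP is:
  minimize  4y1 + 12y2 + 13y3
  subject to:
    y1 + y3 >= 4
    y2 + y3 >= 3
    y1, y2, y3 >= 0

Solving the primal: x* = (4, 9).
  primal value c^T x* = 43.
Solving the dual: y* = (1, 0, 3).
  dual value b^T y* = 43.
Strong duality: c^T x* = b^T y*. Confirmed.

43


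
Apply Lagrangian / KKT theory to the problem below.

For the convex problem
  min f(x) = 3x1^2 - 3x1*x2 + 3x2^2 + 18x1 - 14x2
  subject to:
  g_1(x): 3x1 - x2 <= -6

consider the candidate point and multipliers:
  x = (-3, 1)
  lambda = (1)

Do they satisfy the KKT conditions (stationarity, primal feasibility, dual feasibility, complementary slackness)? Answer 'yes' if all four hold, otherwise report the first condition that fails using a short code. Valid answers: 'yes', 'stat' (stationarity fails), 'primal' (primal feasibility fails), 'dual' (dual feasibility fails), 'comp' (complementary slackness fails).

Gradient of f: grad f(x) = Q x + c = (-3, 1)
Constraint values g_i(x) = a_i^T x - b_i:
  g_1((-3, 1)) = -4
Stationarity residual: grad f(x) + sum_i lambda_i a_i = (0, 0)
  -> stationarity OK
Primal feasibility (all g_i <= 0): OK
Dual feasibility (all lambda_i >= 0): OK
Complementary slackness (lambda_i * g_i(x) = 0 for all i): FAILS

Verdict: the first failing condition is complementary_slackness -> comp.

comp


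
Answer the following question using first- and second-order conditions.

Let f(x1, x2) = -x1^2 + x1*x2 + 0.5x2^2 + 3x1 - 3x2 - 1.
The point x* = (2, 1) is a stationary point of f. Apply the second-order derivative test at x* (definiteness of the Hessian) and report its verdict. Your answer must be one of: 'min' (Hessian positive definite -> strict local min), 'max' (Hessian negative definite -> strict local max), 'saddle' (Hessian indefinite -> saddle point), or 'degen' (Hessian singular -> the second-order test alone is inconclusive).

Compute the Hessian H = grad^2 f:
  H = [[-2, 1], [1, 1]]
Verify stationarity: grad f(x*) = H x* + g = (0, 0).
Eigenvalues of H: -2.3028, 1.3028.
Eigenvalues have mixed signs, so H is indefinite -> x* is a saddle point.

saddle


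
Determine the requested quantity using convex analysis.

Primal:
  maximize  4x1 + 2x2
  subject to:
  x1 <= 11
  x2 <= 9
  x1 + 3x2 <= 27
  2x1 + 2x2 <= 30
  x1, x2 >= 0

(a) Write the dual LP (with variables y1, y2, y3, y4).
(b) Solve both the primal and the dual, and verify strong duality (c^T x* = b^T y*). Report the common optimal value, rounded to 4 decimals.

The standard primal-dual pair for 'max c^T x s.t. A x <= b, x >= 0' is:
  Dual:  min b^T y  s.t.  A^T y >= c,  y >= 0.

So the dual LP is:
  minimize  11y1 + 9y2 + 27y3 + 30y4
  subject to:
    y1 + y3 + 2y4 >= 4
    y2 + 3y3 + 2y4 >= 2
    y1, y2, y3, y4 >= 0

Solving the primal: x* = (11, 4).
  primal value c^T x* = 52.
Solving the dual: y* = (2, 0, 0, 1).
  dual value b^T y* = 52.
Strong duality: c^T x* = b^T y*. Confirmed.

52


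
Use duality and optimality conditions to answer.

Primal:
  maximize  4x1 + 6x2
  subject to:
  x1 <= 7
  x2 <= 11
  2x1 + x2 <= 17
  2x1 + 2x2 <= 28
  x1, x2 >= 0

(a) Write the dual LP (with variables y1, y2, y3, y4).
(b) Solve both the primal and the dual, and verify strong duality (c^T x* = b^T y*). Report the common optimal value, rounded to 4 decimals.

The standard primal-dual pair for 'max c^T x s.t. A x <= b, x >= 0' is:
  Dual:  min b^T y  s.t.  A^T y >= c,  y >= 0.

So the dual LP is:
  minimize  7y1 + 11y2 + 17y3 + 28y4
  subject to:
    y1 + 2y3 + 2y4 >= 4
    y2 + y3 + 2y4 >= 6
    y1, y2, y3, y4 >= 0

Solving the primal: x* = (3, 11).
  primal value c^T x* = 78.
Solving the dual: y* = (0, 4, 2, 0).
  dual value b^T y* = 78.
Strong duality: c^T x* = b^T y*. Confirmed.

78


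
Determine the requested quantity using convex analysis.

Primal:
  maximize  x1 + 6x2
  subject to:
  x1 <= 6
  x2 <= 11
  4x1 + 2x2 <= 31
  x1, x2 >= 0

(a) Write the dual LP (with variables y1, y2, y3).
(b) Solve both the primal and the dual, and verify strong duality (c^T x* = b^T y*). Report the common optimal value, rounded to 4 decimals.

The standard primal-dual pair for 'max c^T x s.t. A x <= b, x >= 0' is:
  Dual:  min b^T y  s.t.  A^T y >= c,  y >= 0.

So the dual LP is:
  minimize  6y1 + 11y2 + 31y3
  subject to:
    y1 + 4y3 >= 1
    y2 + 2y3 >= 6
    y1, y2, y3 >= 0

Solving the primal: x* = (2.25, 11).
  primal value c^T x* = 68.25.
Solving the dual: y* = (0, 5.5, 0.25).
  dual value b^T y* = 68.25.
Strong duality: c^T x* = b^T y*. Confirmed.

68.25


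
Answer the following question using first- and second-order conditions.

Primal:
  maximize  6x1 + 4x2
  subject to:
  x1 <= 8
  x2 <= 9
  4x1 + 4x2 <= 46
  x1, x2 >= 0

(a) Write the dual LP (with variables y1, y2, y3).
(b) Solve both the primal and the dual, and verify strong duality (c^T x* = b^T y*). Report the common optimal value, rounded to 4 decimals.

The standard primal-dual pair for 'max c^T x s.t. A x <= b, x >= 0' is:
  Dual:  min b^T y  s.t.  A^T y >= c,  y >= 0.

So the dual LP is:
  minimize  8y1 + 9y2 + 46y3
  subject to:
    y1 + 4y3 >= 6
    y2 + 4y3 >= 4
    y1, y2, y3 >= 0

Solving the primal: x* = (8, 3.5).
  primal value c^T x* = 62.
Solving the dual: y* = (2, 0, 1).
  dual value b^T y* = 62.
Strong duality: c^T x* = b^T y*. Confirmed.

62


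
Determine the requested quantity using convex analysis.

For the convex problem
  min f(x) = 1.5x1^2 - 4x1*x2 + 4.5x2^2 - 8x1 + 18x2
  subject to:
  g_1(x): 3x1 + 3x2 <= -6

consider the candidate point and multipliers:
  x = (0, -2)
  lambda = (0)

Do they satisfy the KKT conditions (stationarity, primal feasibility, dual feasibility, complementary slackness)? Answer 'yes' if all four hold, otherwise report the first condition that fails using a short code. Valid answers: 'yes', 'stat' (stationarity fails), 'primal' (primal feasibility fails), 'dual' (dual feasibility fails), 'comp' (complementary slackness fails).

Gradient of f: grad f(x) = Q x + c = (0, 0)
Constraint values g_i(x) = a_i^T x - b_i:
  g_1((0, -2)) = 0
Stationarity residual: grad f(x) + sum_i lambda_i a_i = (0, 0)
  -> stationarity OK
Primal feasibility (all g_i <= 0): OK
Dual feasibility (all lambda_i >= 0): OK
Complementary slackness (lambda_i * g_i(x) = 0 for all i): OK

Verdict: yes, KKT holds.

yes


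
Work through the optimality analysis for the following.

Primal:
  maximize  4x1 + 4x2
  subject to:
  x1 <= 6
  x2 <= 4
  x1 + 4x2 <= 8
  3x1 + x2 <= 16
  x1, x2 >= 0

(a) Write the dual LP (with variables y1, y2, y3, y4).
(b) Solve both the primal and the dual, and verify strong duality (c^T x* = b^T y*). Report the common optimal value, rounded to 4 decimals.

The standard primal-dual pair for 'max c^T x s.t. A x <= b, x >= 0' is:
  Dual:  min b^T y  s.t.  A^T y >= c,  y >= 0.

So the dual LP is:
  minimize  6y1 + 4y2 + 8y3 + 16y4
  subject to:
    y1 + y3 + 3y4 >= 4
    y2 + 4y3 + y4 >= 4
    y1, y2, y3, y4 >= 0

Solving the primal: x* = (5.0909, 0.7273).
  primal value c^T x* = 23.2727.
Solving the dual: y* = (0, 0, 0.7273, 1.0909).
  dual value b^T y* = 23.2727.
Strong duality: c^T x* = b^T y*. Confirmed.

23.2727


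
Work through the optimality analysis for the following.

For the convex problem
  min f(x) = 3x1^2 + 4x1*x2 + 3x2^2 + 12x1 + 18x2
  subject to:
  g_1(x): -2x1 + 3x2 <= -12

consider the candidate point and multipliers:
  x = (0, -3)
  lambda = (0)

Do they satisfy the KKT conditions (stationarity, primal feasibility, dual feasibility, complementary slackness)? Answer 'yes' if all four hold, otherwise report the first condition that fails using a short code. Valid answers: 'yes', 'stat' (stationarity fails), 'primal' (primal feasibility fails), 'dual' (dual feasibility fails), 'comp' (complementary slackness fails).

Gradient of f: grad f(x) = Q x + c = (0, 0)
Constraint values g_i(x) = a_i^T x - b_i:
  g_1((0, -3)) = 3
Stationarity residual: grad f(x) + sum_i lambda_i a_i = (0, 0)
  -> stationarity OK
Primal feasibility (all g_i <= 0): FAILS
Dual feasibility (all lambda_i >= 0): OK
Complementary slackness (lambda_i * g_i(x) = 0 for all i): OK

Verdict: the first failing condition is primal_feasibility -> primal.

primal


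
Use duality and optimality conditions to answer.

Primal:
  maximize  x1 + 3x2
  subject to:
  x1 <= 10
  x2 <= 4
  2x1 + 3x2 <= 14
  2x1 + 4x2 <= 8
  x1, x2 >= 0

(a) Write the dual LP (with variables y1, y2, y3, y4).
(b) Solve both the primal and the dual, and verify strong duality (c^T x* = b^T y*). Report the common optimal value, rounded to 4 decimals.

The standard primal-dual pair for 'max c^T x s.t. A x <= b, x >= 0' is:
  Dual:  min b^T y  s.t.  A^T y >= c,  y >= 0.

So the dual LP is:
  minimize  10y1 + 4y2 + 14y3 + 8y4
  subject to:
    y1 + 2y3 + 2y4 >= 1
    y2 + 3y3 + 4y4 >= 3
    y1, y2, y3, y4 >= 0

Solving the primal: x* = (0, 2).
  primal value c^T x* = 6.
Solving the dual: y* = (0, 0, 0, 0.75).
  dual value b^T y* = 6.
Strong duality: c^T x* = b^T y*. Confirmed.

6


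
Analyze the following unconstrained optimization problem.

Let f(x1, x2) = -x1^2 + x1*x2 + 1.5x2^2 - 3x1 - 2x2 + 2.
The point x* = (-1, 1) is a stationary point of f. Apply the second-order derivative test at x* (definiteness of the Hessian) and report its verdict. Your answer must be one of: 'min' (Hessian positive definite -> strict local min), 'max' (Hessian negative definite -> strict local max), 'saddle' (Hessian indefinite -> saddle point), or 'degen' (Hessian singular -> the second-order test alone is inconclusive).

Compute the Hessian H = grad^2 f:
  H = [[-2, 1], [1, 3]]
Verify stationarity: grad f(x*) = H x* + g = (0, 0).
Eigenvalues of H: -2.1926, 3.1926.
Eigenvalues have mixed signs, so H is indefinite -> x* is a saddle point.

saddle


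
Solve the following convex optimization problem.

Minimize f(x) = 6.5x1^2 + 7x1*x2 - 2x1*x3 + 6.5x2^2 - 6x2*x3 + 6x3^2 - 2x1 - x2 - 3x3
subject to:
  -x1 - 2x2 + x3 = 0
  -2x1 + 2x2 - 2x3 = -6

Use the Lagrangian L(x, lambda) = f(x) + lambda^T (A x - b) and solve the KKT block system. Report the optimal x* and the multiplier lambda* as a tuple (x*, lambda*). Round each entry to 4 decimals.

Form the Lagrangian:
  L(x, lambda) = (1/2) x^T Q x + c^T x + lambda^T (A x - b)
Stationarity (grad_x L = 0): Q x + c + A^T lambda = 0.
Primal feasibility: A x = b.

This gives the KKT block system:
  [ Q   A^T ] [ x     ]   [-c ]
  [ A    0  ] [ lambda ] = [ b ]

Solving the linear system:
  x*      = (1.7647, -0.5294, 0.7059)
  lambda* = (5.3529, 5.2353)
  f(x*)   = 13.1471

x* = (1.7647, -0.5294, 0.7059), lambda* = (5.3529, 5.2353)


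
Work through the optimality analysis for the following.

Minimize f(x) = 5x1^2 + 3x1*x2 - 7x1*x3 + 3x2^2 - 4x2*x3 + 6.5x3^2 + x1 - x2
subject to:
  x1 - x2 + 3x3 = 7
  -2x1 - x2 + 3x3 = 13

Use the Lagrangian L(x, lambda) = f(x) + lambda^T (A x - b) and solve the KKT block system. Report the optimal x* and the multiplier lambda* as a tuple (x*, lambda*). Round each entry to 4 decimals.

Form the Lagrangian:
  L(x, lambda) = (1/2) x^T Q x + c^T x + lambda^T (A x - b)
Stationarity (grad_x L = 0): Q x + c + A^T lambda = 0.
Primal feasibility: A x = b.

This gives the KKT block system:
  [ Q   A^T ] [ x     ]   [-c ]
  [ A    0  ] [ lambda ] = [ b ]

Solving the linear system:
  x*      = (-2, 0.2791, 3.093)
  lambda* = (1.4729, -19.1705)
  f(x*)   = 118.314

x* = (-2, 0.2791, 3.093), lambda* = (1.4729, -19.1705)


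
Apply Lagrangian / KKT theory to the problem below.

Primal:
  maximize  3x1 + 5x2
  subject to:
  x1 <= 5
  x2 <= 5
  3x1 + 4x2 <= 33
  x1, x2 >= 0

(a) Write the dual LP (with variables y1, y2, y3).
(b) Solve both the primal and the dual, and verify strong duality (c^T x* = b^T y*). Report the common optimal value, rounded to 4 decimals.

The standard primal-dual pair for 'max c^T x s.t. A x <= b, x >= 0' is:
  Dual:  min b^T y  s.t.  A^T y >= c,  y >= 0.

So the dual LP is:
  minimize  5y1 + 5y2 + 33y3
  subject to:
    y1 + 3y3 >= 3
    y2 + 4y3 >= 5
    y1, y2, y3 >= 0

Solving the primal: x* = (4.3333, 5).
  primal value c^T x* = 38.
Solving the dual: y* = (0, 1, 1).
  dual value b^T y* = 38.
Strong duality: c^T x* = b^T y*. Confirmed.

38


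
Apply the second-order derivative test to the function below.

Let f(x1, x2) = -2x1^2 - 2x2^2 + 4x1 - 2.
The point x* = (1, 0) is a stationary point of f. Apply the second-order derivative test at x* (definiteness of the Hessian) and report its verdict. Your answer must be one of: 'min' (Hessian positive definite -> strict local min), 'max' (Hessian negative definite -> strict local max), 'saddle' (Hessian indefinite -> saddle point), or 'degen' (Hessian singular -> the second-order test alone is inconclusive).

Compute the Hessian H = grad^2 f:
  H = [[-4, 0], [0, -4]]
Verify stationarity: grad f(x*) = H x* + g = (0, 0).
Eigenvalues of H: -4, -4.
Both eigenvalues < 0, so H is negative definite -> x* is a strict local max.

max


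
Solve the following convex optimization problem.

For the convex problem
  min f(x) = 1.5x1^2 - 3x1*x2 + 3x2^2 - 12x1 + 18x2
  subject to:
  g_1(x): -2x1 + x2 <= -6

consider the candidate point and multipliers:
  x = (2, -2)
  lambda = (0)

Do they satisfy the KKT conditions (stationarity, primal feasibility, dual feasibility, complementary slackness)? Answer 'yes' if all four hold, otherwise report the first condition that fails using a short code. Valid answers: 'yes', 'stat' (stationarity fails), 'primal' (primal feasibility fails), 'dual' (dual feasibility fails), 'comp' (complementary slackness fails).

Gradient of f: grad f(x) = Q x + c = (0, 0)
Constraint values g_i(x) = a_i^T x - b_i:
  g_1((2, -2)) = 0
Stationarity residual: grad f(x) + sum_i lambda_i a_i = (0, 0)
  -> stationarity OK
Primal feasibility (all g_i <= 0): OK
Dual feasibility (all lambda_i >= 0): OK
Complementary slackness (lambda_i * g_i(x) = 0 for all i): OK

Verdict: yes, KKT holds.

yes


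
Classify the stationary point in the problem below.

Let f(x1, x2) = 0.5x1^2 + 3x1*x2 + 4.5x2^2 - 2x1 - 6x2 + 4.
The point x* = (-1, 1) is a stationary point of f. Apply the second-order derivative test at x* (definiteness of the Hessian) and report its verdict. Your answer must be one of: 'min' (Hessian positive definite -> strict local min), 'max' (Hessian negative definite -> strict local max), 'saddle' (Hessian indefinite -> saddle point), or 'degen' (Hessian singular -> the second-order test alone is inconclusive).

Compute the Hessian H = grad^2 f:
  H = [[1, 3], [3, 9]]
Verify stationarity: grad f(x*) = H x* + g = (0, 0).
Eigenvalues of H: 0, 10.
H has a zero eigenvalue (singular; positive semidefinite but not definite), so H is neither positive definite, negative definite, nor indefinite. The second-order test alone is inconclusive -> degen.
(Indeed, f is constant along the null direction of H through x*, so x* is not a strict local extremum.)

degen


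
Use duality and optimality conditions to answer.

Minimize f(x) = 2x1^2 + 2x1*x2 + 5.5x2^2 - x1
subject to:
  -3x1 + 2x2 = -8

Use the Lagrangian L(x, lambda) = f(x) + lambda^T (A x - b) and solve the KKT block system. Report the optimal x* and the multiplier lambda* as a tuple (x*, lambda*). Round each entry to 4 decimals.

Form the Lagrangian:
  L(x, lambda) = (1/2) x^T Q x + c^T x + lambda^T (A x - b)
Stationarity (grad_x L = 0): Q x + c + A^T lambda = 0.
Primal feasibility: A x = b.

This gives the KKT block system:
  [ Q   A^T ] [ x     ]   [-c ]
  [ A    0  ] [ lambda ] = [ b ]

Solving the linear system:
  x*      = (2.1583, -0.7626)
  lambda* = (2.036)
  f(x*)   = 7.0647

x* = (2.1583, -0.7626), lambda* = (2.036)


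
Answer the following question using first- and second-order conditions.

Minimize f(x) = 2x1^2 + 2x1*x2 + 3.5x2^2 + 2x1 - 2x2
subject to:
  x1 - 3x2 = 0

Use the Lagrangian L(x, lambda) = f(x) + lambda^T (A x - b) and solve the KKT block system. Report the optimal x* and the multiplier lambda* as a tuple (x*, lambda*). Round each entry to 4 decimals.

Form the Lagrangian:
  L(x, lambda) = (1/2) x^T Q x + c^T x + lambda^T (A x - b)
Stationarity (grad_x L = 0): Q x + c + A^T lambda = 0.
Primal feasibility: A x = b.

This gives the KKT block system:
  [ Q   A^T ] [ x     ]   [-c ]
  [ A    0  ] [ lambda ] = [ b ]

Solving the linear system:
  x*      = (-0.2182, -0.0727)
  lambda* = (-0.9818)
  f(x*)   = -0.1455

x* = (-0.2182, -0.0727), lambda* = (-0.9818)


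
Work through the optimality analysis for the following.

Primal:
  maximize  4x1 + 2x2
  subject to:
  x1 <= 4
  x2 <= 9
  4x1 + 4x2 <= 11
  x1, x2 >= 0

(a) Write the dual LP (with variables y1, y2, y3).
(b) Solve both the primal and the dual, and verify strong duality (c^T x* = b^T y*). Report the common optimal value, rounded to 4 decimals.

The standard primal-dual pair for 'max c^T x s.t. A x <= b, x >= 0' is:
  Dual:  min b^T y  s.t.  A^T y >= c,  y >= 0.

So the dual LP is:
  minimize  4y1 + 9y2 + 11y3
  subject to:
    y1 + 4y3 >= 4
    y2 + 4y3 >= 2
    y1, y2, y3 >= 0

Solving the primal: x* = (2.75, 0).
  primal value c^T x* = 11.
Solving the dual: y* = (0, 0, 1).
  dual value b^T y* = 11.
Strong duality: c^T x* = b^T y*. Confirmed.

11


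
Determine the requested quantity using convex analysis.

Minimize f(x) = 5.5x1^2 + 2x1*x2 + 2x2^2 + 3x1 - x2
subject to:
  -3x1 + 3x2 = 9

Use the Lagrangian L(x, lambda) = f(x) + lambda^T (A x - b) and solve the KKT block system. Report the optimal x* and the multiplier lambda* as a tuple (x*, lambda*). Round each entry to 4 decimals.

Form the Lagrangian:
  L(x, lambda) = (1/2) x^T Q x + c^T x + lambda^T (A x - b)
Stationarity (grad_x L = 0): Q x + c + A^T lambda = 0.
Primal feasibility: A x = b.

This gives the KKT block system:
  [ Q   A^T ] [ x     ]   [-c ]
  [ A    0  ] [ lambda ] = [ b ]

Solving the linear system:
  x*      = (-1.0526, 1.9474)
  lambda* = (-1.5614)
  f(x*)   = 4.4737

x* = (-1.0526, 1.9474), lambda* = (-1.5614)


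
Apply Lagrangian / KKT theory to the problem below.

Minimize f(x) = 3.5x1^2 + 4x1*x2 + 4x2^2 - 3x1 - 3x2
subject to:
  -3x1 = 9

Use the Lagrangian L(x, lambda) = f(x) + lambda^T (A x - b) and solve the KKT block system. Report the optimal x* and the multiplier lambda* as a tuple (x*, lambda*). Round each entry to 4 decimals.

Form the Lagrangian:
  L(x, lambda) = (1/2) x^T Q x + c^T x + lambda^T (A x - b)
Stationarity (grad_x L = 0): Q x + c + A^T lambda = 0.
Primal feasibility: A x = b.

This gives the KKT block system:
  [ Q   A^T ] [ x     ]   [-c ]
  [ A    0  ] [ lambda ] = [ b ]

Solving the linear system:
  x*      = (-3, 1.875)
  lambda* = (-5.5)
  f(x*)   = 26.4375

x* = (-3, 1.875), lambda* = (-5.5)


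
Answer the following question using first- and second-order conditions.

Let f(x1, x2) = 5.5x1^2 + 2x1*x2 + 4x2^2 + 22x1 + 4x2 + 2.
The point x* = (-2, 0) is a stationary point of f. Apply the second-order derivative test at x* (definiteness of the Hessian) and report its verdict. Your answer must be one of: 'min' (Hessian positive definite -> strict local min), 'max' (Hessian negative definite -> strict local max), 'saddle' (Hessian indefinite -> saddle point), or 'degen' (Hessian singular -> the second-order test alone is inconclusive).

Compute the Hessian H = grad^2 f:
  H = [[11, 2], [2, 8]]
Verify stationarity: grad f(x*) = H x* + g = (0, 0).
Eigenvalues of H: 7, 12.
Both eigenvalues > 0, so H is positive definite -> x* is a strict local min.

min


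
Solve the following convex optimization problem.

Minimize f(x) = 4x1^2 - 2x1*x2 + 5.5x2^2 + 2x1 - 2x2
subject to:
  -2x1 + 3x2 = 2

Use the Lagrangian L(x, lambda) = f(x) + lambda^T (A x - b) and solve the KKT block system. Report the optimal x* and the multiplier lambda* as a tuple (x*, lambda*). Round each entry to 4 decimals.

Form the Lagrangian:
  L(x, lambda) = (1/2) x^T Q x + c^T x + lambda^T (A x - b)
Stationarity (grad_x L = 0): Q x + c + A^T lambda = 0.
Primal feasibility: A x = b.

This gives the KKT block system:
  [ Q   A^T ] [ x     ]   [-c ]
  [ A    0  ] [ lambda ] = [ b ]

Solving the linear system:
  x*      = (-0.413, 0.3913)
  lambda* = (-1.0435)
  f(x*)   = 0.2391

x* = (-0.413, 0.3913), lambda* = (-1.0435)


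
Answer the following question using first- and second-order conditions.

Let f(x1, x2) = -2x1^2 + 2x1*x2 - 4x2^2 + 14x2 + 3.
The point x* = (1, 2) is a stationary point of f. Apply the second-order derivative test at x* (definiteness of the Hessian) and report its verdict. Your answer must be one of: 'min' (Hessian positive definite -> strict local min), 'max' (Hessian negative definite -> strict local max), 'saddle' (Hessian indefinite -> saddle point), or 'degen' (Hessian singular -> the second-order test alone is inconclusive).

Compute the Hessian H = grad^2 f:
  H = [[-4, 2], [2, -8]]
Verify stationarity: grad f(x*) = H x* + g = (0, 0).
Eigenvalues of H: -8.8284, -3.1716.
Both eigenvalues < 0, so H is negative definite -> x* is a strict local max.

max


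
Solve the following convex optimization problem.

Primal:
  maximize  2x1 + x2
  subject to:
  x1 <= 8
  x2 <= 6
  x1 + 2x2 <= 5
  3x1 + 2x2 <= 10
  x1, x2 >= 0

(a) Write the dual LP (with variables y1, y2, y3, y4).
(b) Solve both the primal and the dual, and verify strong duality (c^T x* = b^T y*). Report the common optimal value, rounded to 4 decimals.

The standard primal-dual pair for 'max c^T x s.t. A x <= b, x >= 0' is:
  Dual:  min b^T y  s.t.  A^T y >= c,  y >= 0.

So the dual LP is:
  minimize  8y1 + 6y2 + 5y3 + 10y4
  subject to:
    y1 + y3 + 3y4 >= 2
    y2 + 2y3 + 2y4 >= 1
    y1, y2, y3, y4 >= 0

Solving the primal: x* = (3.3333, 0).
  primal value c^T x* = 6.6667.
Solving the dual: y* = (0, 0, 0, 0.6667).
  dual value b^T y* = 6.6667.
Strong duality: c^T x* = b^T y*. Confirmed.

6.6667


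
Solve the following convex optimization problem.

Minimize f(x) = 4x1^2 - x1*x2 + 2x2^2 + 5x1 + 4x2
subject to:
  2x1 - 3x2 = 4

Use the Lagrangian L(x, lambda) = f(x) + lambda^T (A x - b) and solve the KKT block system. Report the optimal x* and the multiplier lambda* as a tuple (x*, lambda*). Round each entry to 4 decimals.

Form the Lagrangian:
  L(x, lambda) = (1/2) x^T Q x + c^T x + lambda^T (A x - b)
Stationarity (grad_x L = 0): Q x + c + A^T lambda = 0.
Primal feasibility: A x = b.

This gives the KKT block system:
  [ Q   A^T ] [ x     ]   [-c ]
  [ A    0  ] [ lambda ] = [ b ]

Solving the linear system:
  x*      = (-0.6447, -1.7632)
  lambda* = (-0.8026)
  f(x*)   = -3.5329

x* = (-0.6447, -1.7632), lambda* = (-0.8026)


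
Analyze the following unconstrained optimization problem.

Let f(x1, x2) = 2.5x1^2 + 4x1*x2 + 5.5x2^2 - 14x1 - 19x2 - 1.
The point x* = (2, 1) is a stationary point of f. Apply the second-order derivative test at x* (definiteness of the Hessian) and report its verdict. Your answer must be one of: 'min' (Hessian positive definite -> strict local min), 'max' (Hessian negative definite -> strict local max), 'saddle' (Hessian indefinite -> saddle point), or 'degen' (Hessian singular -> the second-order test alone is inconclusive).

Compute the Hessian H = grad^2 f:
  H = [[5, 4], [4, 11]]
Verify stationarity: grad f(x*) = H x* + g = (0, 0).
Eigenvalues of H: 3, 13.
Both eigenvalues > 0, so H is positive definite -> x* is a strict local min.

min
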